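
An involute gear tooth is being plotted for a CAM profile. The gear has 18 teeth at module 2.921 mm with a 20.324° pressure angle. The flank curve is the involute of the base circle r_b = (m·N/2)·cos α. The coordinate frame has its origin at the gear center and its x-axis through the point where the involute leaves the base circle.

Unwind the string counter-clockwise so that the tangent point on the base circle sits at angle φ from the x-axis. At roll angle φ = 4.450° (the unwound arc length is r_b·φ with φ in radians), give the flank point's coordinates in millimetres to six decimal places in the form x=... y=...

x=24.726581 y=0.003848

pitch radius r_p = m·N/2 = 2.921·18/2 = 26.289000
base radius r_b = r_p·cos α = 26.289000·cos 20.324° = 24.652340
roll angle φ = 4.450° = 0.07766715 rad
x = r_b·(cos φ + φ·sin φ) = 24.652340·(0.99698542 + 0.07766715·0.07758909) = 24.726581
y = r_b·(sin φ − φ·cos φ) = 24.652340·(0.07758909 − 0.07766715·0.99698542) = 0.003848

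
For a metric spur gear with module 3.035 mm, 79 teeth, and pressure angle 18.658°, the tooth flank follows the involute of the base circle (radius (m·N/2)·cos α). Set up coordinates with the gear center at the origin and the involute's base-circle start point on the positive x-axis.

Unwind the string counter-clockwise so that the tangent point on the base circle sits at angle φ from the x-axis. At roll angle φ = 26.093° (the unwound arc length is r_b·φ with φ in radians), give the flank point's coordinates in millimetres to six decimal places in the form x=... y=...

x=124.756684 y=3.502343

pitch radius r_p = m·N/2 = 3.035·79/2 = 119.882500
base radius r_b = r_p·cos α = 119.882500·cos 18.658° = 113.582081
roll angle φ = 26.093° = 0.45540876 rad
x = r_b·(cos φ + φ·sin φ) = 113.582081·(0.89808132 + 0.45540876·0.43982945) = 124.756684
y = r_b·(sin φ − φ·cos φ) = 113.582081·(0.43982945 − 0.45540876·0.89808132) = 3.502343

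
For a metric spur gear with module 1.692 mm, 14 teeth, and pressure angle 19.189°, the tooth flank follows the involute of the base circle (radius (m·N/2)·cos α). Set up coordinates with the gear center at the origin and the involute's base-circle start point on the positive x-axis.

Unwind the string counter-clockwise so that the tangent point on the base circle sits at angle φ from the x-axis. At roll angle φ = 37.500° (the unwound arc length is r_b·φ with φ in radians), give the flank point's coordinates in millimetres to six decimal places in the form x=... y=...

pitch radius r_p = m·N/2 = 1.692·14/2 = 11.844000
base radius r_b = r_p·cos α = 11.844000·cos 19.189° = 11.185941
roll angle φ = 37.500° = 0.65449847 rad
x = r_b·(cos φ + φ·sin φ) = 11.185941·(0.79335334 + 0.65449847·0.60876143) = 13.331257
y = r_b·(sin φ − φ·cos φ) = 11.185941·(0.60876143 − 0.65449847·0.79335334) = 1.001286

x=13.331257 y=1.001286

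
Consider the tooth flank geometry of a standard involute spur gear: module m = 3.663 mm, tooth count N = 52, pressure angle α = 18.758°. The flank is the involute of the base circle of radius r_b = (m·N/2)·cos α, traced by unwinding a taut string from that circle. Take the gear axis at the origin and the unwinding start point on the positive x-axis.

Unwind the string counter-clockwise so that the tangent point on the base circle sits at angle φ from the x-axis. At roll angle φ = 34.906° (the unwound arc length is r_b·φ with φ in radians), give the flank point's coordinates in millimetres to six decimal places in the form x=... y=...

pitch radius r_p = m·N/2 = 3.663·52/2 = 95.238000
base radius r_b = r_p·cos α = 95.238000·cos 18.758° = 90.179456
roll angle φ = 34.906° = 0.60922463 rad
x = r_b·(cos φ + φ·sin φ) = 90.179456·(0.82009196 + 0.60922463·0.57223176) = 105.393600
y = r_b·(sin φ − φ·cos φ) = 90.179456·(0.57223176 − 0.60922463·0.82009196) = 6.548069

x=105.393600 y=6.548069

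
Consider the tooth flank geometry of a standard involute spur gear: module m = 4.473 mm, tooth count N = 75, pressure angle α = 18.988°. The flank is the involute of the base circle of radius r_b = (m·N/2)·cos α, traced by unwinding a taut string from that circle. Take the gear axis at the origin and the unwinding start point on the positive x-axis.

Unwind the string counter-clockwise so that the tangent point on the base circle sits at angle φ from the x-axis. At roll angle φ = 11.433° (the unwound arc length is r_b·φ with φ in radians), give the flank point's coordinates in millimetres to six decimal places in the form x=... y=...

x=161.736734 y=0.418401

pitch radius r_p = m·N/2 = 4.473·75/2 = 167.737500
base radius r_b = r_p·cos α = 167.737500·cos 18.988° = 158.610356
roll angle φ = 11.433° = 0.19954349 rad
x = r_b·(cos φ + φ·sin φ) = 158.610356·(0.98015717 + 0.19954349·0.19822190) = 161.736734
y = r_b·(sin φ − φ·cos φ) = 158.610356·(0.19822190 − 0.19954349·0.98015717) = 0.418401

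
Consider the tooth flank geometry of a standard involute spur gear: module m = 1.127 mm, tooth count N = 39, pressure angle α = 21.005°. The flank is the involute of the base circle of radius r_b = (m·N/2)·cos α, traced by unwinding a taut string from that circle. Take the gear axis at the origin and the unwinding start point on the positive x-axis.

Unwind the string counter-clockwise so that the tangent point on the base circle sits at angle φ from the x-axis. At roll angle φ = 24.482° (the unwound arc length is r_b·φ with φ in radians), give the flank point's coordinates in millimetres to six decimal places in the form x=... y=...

x=22.304417 y=0.523838

pitch radius r_p = m·N/2 = 1.127·39/2 = 21.976500
base radius r_b = r_p·cos α = 21.976500·cos 21.005° = 20.516143
roll angle φ = 24.482° = 0.42729151 rad
x = r_b·(cos φ + φ·sin φ) = 20.516143·(0.91009151 + 0.42729151·0.41440735) = 22.304417
y = r_b·(sin φ − φ·cos φ) = 20.516143·(0.41440735 − 0.42729151·0.91009151) = 0.523838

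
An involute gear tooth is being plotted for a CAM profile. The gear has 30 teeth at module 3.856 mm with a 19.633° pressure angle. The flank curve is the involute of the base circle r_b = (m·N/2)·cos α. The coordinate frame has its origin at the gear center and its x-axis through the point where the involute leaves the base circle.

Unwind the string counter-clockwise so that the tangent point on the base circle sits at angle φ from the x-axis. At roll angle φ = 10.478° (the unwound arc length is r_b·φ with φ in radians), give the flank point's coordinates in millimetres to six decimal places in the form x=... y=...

x=55.380774 y=0.110690

pitch radius r_p = m·N/2 = 3.856·30/2 = 57.840000
base radius r_b = r_p·cos α = 57.840000·cos 19.633° = 54.477419
roll angle φ = 10.478° = 0.18287560 rad
x = r_b·(cos φ + φ·sin φ) = 54.477419·(0.98332481 + 0.18287560·0.18185797) = 55.380774
y = r_b·(sin φ − φ·cos φ) = 54.477419·(0.18185797 − 0.18287560·0.98332481) = 0.110690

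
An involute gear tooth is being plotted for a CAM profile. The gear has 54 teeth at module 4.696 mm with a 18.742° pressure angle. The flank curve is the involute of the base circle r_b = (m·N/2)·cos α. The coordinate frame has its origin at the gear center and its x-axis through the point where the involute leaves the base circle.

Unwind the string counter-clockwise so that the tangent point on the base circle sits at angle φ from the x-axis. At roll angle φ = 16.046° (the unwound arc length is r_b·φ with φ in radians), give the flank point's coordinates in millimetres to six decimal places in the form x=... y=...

pitch radius r_p = m·N/2 = 4.696·54/2 = 126.792000
base radius r_b = r_p·cos α = 126.792000·cos 18.742° = 120.068854
roll angle φ = 16.046° = 0.28005553 rad
x = r_b·(cos φ + φ·sin φ) = 120.068854·(0.96104009 + 0.28005553·0.27640902) = 124.685498
y = r_b·(sin φ − φ·cos φ) = 120.068854·(0.27640902 − 0.28005553·0.96104009) = 0.872231

x=124.685498 y=0.872231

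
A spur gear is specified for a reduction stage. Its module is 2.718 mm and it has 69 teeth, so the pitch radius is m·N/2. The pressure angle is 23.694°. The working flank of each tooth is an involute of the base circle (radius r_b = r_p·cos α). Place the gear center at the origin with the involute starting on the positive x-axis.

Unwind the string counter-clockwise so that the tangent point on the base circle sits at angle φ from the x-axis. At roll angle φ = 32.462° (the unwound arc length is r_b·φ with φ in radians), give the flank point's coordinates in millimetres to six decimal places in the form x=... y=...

x=98.561724 y=5.040287

pitch radius r_p = m·N/2 = 2.718·69/2 = 93.771000
base radius r_b = r_p·cos α = 93.771000·cos 23.694° = 85.866544
roll angle φ = 32.462° = 0.56656878 rad
x = r_b·(cos φ + φ·sin φ) = 85.866544·(0.84374761 + 0.56656878·0.53674013) = 98.561724
y = r_b·(sin φ − φ·cos φ) = 85.866544·(0.53674013 − 0.56656878·0.84374761) = 5.040287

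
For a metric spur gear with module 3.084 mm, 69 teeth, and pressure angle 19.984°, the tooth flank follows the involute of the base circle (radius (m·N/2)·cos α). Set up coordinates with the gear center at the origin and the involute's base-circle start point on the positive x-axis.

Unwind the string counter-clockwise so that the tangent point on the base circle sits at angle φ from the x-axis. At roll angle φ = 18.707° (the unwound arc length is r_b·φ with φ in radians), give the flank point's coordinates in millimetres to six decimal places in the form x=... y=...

x=105.179999 y=1.147757

pitch radius r_p = m·N/2 = 3.084·69/2 = 106.398000
base radius r_b = r_p·cos α = 106.398000·cos 19.984° = 99.991574
roll angle φ = 18.707° = 0.32649874 rad
x = r_b·(cos φ + φ·sin φ) = 99.991574·(0.94717110 + 0.32649874·0.32072871) = 105.179999
y = r_b·(sin φ − φ·cos φ) = 99.991574·(0.32072871 − 0.32649874·0.94717110) = 1.147757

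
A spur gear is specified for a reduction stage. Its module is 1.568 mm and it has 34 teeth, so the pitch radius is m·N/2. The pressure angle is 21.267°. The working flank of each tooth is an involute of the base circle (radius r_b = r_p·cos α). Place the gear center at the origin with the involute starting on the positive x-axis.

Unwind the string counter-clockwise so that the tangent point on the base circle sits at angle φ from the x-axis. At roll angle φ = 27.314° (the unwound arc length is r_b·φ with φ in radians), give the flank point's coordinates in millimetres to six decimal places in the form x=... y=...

pitch radius r_p = m·N/2 = 1.568·34/2 = 26.656000
base radius r_b = r_p·cos α = 26.656000·cos 21.267° = 24.840734
roll angle φ = 27.314° = 0.47671923 rad
x = r_b·(cos φ + φ·sin φ) = 24.840734·(0.88850514 + 0.47671923·0.45886667) = 27.505045
y = r_b·(sin φ − φ·cos φ) = 24.840734·(0.45886667 − 0.47671923·0.88850514) = 0.876858

x=27.505045 y=0.876858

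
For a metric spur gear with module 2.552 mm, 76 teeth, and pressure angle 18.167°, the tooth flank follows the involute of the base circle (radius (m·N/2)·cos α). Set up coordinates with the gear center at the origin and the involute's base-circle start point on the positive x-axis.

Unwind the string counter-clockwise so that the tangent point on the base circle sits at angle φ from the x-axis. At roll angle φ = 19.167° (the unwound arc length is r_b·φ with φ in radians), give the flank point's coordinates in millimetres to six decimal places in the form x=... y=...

x=97.154303 y=1.137006

pitch radius r_p = m·N/2 = 2.552·76/2 = 96.976000
base radius r_b = r_p·cos α = 96.976000·cos 18.167° = 92.141920
roll angle φ = 19.167° = 0.33452726 rad
x = r_b·(cos φ + φ·sin φ) = 92.141920·(0.94456563 + 0.33452726·0.32832267) = 97.154303
y = r_b·(sin φ − φ·cos φ) = 92.141920·(0.32832267 − 0.33452726·0.94456563) = 1.137006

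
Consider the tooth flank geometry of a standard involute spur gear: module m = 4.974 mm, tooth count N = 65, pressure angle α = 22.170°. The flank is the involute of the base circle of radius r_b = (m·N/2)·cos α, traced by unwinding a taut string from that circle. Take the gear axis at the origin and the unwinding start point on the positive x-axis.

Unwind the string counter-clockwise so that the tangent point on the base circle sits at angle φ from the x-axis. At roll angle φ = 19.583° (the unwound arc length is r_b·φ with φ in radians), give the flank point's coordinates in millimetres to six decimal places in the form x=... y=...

pitch radius r_p = m·N/2 = 4.974·65/2 = 161.655000
base radius r_b = r_p·cos α = 161.655000·cos 22.170° = 149.703570
roll angle φ = 19.583° = 0.34178783 rad
x = r_b·(cos φ + φ·sin φ) = 149.703570·(0.94215694 + 0.34178783·0.33517204) = 158.193958
y = r_b·(sin φ − φ·cos φ) = 149.703570·(0.33517204 − 0.34178783·0.94215694) = 1.969241

x=158.193958 y=1.969241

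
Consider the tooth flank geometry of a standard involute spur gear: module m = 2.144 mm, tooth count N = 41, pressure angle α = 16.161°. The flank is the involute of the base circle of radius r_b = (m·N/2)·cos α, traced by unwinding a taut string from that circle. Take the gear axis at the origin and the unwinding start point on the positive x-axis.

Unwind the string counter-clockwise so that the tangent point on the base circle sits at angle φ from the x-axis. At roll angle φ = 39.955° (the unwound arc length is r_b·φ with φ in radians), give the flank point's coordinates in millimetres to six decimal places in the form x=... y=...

pitch radius r_p = m·N/2 = 2.144·41/2 = 43.952000
base radius r_b = r_p·cos α = 43.952000·cos 16.161° = 42.215165
roll angle φ = 39.955° = 0.69734630 rad
x = r_b·(cos φ + φ·sin φ) = 42.215165·(0.76654905 + 0.69734630·0.64218576) = 51.265037
y = r_b·(sin φ − φ·cos φ) = 42.215165·(0.64218576 − 0.69734630·0.76654905) = 4.543855

x=51.265037 y=4.543855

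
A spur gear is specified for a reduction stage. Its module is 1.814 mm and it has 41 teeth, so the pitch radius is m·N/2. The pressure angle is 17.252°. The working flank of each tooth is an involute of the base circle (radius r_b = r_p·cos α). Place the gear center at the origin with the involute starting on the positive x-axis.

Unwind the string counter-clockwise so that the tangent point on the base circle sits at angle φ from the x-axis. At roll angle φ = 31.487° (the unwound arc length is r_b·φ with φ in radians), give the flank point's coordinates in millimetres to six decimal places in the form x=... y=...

pitch radius r_p = m·N/2 = 1.814·41/2 = 37.187000
base radius r_b = r_p·cos α = 37.187000·cos 17.252° = 35.513942
roll angle φ = 31.487° = 0.54955182 rad
x = r_b·(cos φ + φ·sin φ) = 35.513942·(0.85275869 + 0.54955182·0.52230509) = 40.478521
y = r_b·(sin φ − φ·cos φ) = 35.513942·(0.52230509 − 0.54955182·0.85275869) = 1.906033

x=40.478521 y=1.906033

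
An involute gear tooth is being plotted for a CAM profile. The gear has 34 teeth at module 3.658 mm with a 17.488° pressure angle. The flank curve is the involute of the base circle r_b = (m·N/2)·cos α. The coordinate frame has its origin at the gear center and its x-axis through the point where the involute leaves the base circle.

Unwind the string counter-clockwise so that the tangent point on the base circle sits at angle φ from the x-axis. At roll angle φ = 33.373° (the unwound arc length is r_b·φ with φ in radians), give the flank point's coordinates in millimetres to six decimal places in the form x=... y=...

pitch radius r_p = m·N/2 = 3.658·34/2 = 62.186000
base radius r_b = r_p·cos α = 62.186000·cos 17.488° = 59.311757
roll angle φ = 33.373° = 0.58246873 rad
x = r_b·(cos φ + φ·sin φ) = 59.311757·(0.83510718 + 0.58246873·0.55008727) = 68.535673
y = r_b·(sin φ − φ·cos φ) = 59.311757·(0.55008727 − 0.58246873·0.83510718) = 3.775991

x=68.535673 y=3.775991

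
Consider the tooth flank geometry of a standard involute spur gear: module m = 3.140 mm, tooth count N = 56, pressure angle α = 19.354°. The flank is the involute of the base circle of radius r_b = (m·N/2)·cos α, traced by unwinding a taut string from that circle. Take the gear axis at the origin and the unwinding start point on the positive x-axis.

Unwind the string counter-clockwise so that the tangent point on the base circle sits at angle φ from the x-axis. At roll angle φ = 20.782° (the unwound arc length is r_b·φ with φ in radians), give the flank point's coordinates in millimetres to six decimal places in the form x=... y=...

pitch radius r_p = m·N/2 = 3.140·56/2 = 87.920000
base radius r_b = r_p·cos α = 87.920000·cos 19.354° = 82.951556
roll angle φ = 20.782° = 0.36271433 rad
x = r_b·(cos φ + φ·sin φ) = 82.951556·(0.93493719 + 0.36271433·0.35481326) = 88.230015
y = r_b·(sin φ − φ·cos φ) = 82.951556·(0.35481326 − 0.36271433·0.93493719) = 1.302186

x=88.230015 y=1.302186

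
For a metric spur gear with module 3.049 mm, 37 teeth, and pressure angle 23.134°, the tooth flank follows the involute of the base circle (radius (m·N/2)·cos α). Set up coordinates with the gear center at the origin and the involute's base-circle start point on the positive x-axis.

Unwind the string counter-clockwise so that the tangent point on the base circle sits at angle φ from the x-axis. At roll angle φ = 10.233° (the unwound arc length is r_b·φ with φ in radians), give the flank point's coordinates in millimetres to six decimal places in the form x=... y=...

x=52.691466 y=0.098188

pitch radius r_p = m·N/2 = 3.049·37/2 = 56.406500
base radius r_b = r_p·cos α = 56.406500·cos 23.134° = 51.870770
roll angle φ = 10.233° = 0.17859954 rad
x = r_b·(cos φ + φ·sin φ) = 51.870770·(0.98409345 + 0.17859954·0.17765157) = 52.691466
y = r_b·(sin φ − φ·cos φ) = 51.870770·(0.17765157 − 0.17859954·0.98409345) = 0.098188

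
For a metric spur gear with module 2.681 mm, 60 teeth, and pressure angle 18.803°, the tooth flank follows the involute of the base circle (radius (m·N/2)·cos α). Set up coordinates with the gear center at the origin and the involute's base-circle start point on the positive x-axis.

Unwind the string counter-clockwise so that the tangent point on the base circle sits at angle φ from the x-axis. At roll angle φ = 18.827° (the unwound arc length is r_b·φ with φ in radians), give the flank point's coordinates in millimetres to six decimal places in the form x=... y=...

pitch radius r_p = m·N/2 = 2.681·60/2 = 80.430000
base radius r_b = r_p·cos α = 80.430000·cos 18.803° = 76.137643
roll angle φ = 18.827° = 0.32859314 rad
x = r_b·(cos φ + φ·sin φ) = 76.137643·(0.94649729 + 0.32859314·0.32271176) = 80.137774
y = r_b·(sin φ − φ·cos φ) = 76.137643·(0.32271176 − 0.32859314·0.94649729) = 0.890753

x=80.137774 y=0.890753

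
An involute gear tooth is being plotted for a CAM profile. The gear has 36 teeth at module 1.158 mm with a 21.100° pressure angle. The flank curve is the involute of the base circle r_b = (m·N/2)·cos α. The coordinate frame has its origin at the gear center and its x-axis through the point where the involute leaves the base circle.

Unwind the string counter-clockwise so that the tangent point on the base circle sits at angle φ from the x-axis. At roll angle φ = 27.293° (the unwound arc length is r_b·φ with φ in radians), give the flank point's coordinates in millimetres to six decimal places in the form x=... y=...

x=21.529212 y=0.684887

pitch radius r_p = m·N/2 = 1.158·36/2 = 20.844000
base radius r_b = r_p·cos α = 20.844000·cos 21.100° = 19.446483
roll angle φ = 27.293° = 0.47635271 rad
x = r_b·(cos φ + φ·sin φ) = 19.446483·(0.88867326 + 0.47635271·0.45854099) = 21.529212
y = r_b·(sin φ − φ·cos φ) = 19.446483·(0.45854099 − 0.47635271·0.88867326) = 0.684887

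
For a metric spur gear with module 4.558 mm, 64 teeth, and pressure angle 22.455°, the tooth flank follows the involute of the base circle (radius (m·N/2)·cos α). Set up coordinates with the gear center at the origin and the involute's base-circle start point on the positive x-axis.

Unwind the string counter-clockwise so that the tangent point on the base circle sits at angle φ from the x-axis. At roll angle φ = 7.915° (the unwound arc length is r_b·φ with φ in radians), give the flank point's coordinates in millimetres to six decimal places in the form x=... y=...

x=136.077237 y=0.118227

pitch radius r_p = m·N/2 = 4.558·64/2 = 145.856000
base radius r_b = r_p·cos α = 145.856000·cos 22.455° = 134.797170
roll angle φ = 7.915° = 0.13814281 rad
x = r_b·(cos φ + φ·sin φ) = 134.797170·(0.99047345 + 0.13814281·0.13770386) = 136.077237
y = r_b·(sin φ − φ·cos φ) = 134.797170·(0.13770386 − 0.13814281·0.99047345) = 0.118227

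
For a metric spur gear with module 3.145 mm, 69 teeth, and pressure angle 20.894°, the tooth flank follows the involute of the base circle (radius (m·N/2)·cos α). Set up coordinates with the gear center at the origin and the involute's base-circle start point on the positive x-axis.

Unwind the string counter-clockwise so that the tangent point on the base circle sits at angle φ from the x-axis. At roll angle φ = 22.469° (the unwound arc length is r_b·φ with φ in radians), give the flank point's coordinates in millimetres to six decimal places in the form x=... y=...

x=108.865001 y=2.006631

pitch radius r_p = m·N/2 = 3.145·69/2 = 108.502500
base radius r_b = r_p·cos α = 108.502500·cos 20.894° = 101.367574
roll angle φ = 22.469° = 0.39215803 rad
x = r_b·(cos φ + φ·sin φ) = 101.367574·(0.92408645 + 0.39215803·0.38218351) = 108.865001
y = r_b·(sin φ − φ·cos φ) = 101.367574·(0.38218351 − 0.39215803·0.92408645) = 2.006631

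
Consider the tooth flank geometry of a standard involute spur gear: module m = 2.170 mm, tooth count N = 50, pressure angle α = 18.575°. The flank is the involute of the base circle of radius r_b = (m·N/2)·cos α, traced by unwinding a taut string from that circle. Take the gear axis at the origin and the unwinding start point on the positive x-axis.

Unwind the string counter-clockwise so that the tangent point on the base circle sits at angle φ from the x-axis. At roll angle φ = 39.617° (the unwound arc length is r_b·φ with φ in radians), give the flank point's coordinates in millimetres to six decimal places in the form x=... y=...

pitch radius r_p = m·N/2 = 2.170·50/2 = 54.250000
base radius r_b = r_p·cos α = 54.250000·cos 18.575° = 51.423981
roll angle φ = 39.617° = 0.69144709 rad
x = r_b·(cos φ + φ·sin φ) = 51.423981·(0.77032408 + 0.69144709·0.63765258) = 62.286120
y = r_b·(sin φ − φ·cos φ) = 51.423981·(0.63765258 − 0.69144709·0.77032408) = 5.400250

x=62.286120 y=5.400250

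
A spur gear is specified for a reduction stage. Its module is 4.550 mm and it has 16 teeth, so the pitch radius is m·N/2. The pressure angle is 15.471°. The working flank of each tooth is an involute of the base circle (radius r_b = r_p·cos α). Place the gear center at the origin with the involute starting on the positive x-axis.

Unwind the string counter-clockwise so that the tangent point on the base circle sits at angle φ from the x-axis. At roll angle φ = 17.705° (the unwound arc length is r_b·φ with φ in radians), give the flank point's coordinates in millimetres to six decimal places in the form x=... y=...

x=36.716198 y=0.341758

pitch radius r_p = m·N/2 = 4.550·16/2 = 36.400000
base radius r_b = r_p·cos α = 36.400000·cos 15.471° = 35.081068
roll angle φ = 17.705° = 0.30901054 rad
x = r_b·(cos φ + φ·sin φ) = 35.081068·(0.95263495 + 0.30901054·0.30411620) = 36.716198
y = r_b·(sin φ − φ·cos φ) = 35.081068·(0.30411620 − 0.30901054·0.95263495) = 0.341758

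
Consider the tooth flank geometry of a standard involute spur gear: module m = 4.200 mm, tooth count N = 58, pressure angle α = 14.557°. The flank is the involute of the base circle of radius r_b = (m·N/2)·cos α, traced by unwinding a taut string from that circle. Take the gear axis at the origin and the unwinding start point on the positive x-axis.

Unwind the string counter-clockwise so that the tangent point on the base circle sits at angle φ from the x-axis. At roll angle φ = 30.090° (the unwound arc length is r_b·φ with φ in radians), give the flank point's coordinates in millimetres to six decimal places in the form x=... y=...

pitch radius r_p = m·N/2 = 4.200·58/2 = 121.800000
base radius r_b = r_p·cos α = 121.800000·cos 14.557° = 117.889985
roll angle φ = 30.090° = 0.52516957 rad
x = r_b·(cos φ + φ·sin φ) = 117.889985·(0.86523894 + 0.52516957·0.50135973) = 133.043306
y = r_b·(sin φ − φ·cos φ) = 117.889985·(0.50135973 − 0.52516957·0.86523894) = 5.536417

x=133.043306 y=5.536417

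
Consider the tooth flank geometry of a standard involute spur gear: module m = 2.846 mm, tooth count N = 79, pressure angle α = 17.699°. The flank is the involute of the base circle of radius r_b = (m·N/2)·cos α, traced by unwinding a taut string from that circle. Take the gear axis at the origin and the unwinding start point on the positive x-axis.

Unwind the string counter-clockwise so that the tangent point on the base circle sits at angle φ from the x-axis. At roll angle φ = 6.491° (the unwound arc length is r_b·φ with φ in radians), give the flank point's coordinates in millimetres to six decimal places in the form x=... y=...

x=107.780999 y=0.051840

pitch radius r_p = m·N/2 = 2.846·79/2 = 112.417000
base radius r_b = r_p·cos α = 112.417000·cos 17.699° = 107.095942
roll angle φ = 6.491° = 0.11328932 rad
x = r_b·(cos φ + φ·sin φ) = 107.095942·(0.99358963 + 0.11328932·0.11304714) = 107.780999
y = r_b·(sin φ − φ·cos φ) = 107.095942·(0.11304714 − 0.11328932·0.99358963) = 0.051840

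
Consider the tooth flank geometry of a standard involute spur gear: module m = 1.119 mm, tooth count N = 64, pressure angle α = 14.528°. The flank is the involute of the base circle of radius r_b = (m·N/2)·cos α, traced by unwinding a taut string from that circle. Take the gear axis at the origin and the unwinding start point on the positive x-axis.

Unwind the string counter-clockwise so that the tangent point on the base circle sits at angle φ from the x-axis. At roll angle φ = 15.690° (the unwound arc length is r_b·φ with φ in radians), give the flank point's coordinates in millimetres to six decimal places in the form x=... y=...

pitch radius r_p = m·N/2 = 1.119·64/2 = 35.808000
base radius r_b = r_p·cos α = 35.808000·cos 14.528° = 34.663045
roll angle φ = 15.690° = 0.27384216 rad
x = r_b·(cos φ + φ·sin φ) = 34.663045·(0.96273896 + 0.27384216·0.27043242) = 35.938464
y = r_b·(sin φ − φ·cos φ) = 34.663045·(0.27043242 − 0.27384216·0.96273896) = 0.235497

x=35.938464 y=0.235497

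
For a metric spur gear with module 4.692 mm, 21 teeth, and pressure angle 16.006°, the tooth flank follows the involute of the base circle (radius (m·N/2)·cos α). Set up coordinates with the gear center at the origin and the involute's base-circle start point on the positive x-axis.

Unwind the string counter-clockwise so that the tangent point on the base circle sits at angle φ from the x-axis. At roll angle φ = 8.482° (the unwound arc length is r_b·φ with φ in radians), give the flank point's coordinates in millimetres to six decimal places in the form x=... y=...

x=47.872173 y=0.051101

pitch radius r_p = m·N/2 = 4.692·21/2 = 49.266000
base radius r_b = r_p·cos α = 49.266000·cos 16.006° = 47.356096
roll angle φ = 8.482° = 0.14803883 rad
x = r_b·(cos φ + φ·sin φ) = 47.356096·(0.98906225 + 0.14803883·0.14749870) = 47.872173
y = r_b·(sin φ − φ·cos φ) = 47.356096·(0.14749870 − 0.14803883·0.98906225) = 0.051101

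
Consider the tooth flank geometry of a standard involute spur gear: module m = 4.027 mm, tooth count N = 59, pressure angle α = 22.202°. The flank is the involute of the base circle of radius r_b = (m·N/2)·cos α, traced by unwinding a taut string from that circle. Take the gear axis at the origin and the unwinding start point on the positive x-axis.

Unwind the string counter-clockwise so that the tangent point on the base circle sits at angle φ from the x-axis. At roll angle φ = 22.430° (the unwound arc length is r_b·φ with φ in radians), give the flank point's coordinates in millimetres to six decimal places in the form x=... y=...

pitch radius r_p = m·N/2 = 4.027·59/2 = 118.796500
base radius r_b = r_p·cos α = 118.796500·cos 22.202° = 109.988618
roll angle φ = 22.430° = 0.39147735 rad
x = r_b·(cos φ + φ·sin φ) = 109.988618·(0.92434638 + 0.39147735·0.38155442) = 118.096571
y = r_b·(sin φ − φ·cos φ) = 109.988618·(0.38155442 − 0.39147735·0.92434638) = 2.166088

x=118.096571 y=2.166088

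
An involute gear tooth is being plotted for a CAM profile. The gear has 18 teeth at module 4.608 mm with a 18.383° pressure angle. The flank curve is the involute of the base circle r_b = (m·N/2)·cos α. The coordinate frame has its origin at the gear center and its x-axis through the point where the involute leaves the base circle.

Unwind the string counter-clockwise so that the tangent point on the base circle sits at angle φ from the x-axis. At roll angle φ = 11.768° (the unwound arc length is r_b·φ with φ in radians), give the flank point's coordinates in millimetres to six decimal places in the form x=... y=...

x=40.177047 y=0.113186

pitch radius r_p = m·N/2 = 4.608·18/2 = 41.472000
base radius r_b = r_p·cos α = 41.472000·cos 18.383° = 39.355668
roll angle φ = 11.768° = 0.20539035 rad
x = r_b·(cos φ + φ·sin φ) = 39.355668·(0.97898145 + 0.20539035·0.20394932) = 40.177047
y = r_b·(sin φ − φ·cos φ) = 39.355668·(0.20394932 − 0.20539035·0.97898145) = 0.113186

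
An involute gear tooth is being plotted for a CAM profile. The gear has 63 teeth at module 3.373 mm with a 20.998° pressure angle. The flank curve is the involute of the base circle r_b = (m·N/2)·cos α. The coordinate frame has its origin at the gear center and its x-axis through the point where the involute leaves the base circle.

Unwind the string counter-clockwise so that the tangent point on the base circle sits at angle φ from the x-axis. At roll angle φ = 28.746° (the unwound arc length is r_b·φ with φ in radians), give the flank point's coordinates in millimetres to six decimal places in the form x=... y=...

pitch radius r_p = m·N/2 = 3.373·63/2 = 106.249500
base radius r_b = r_p·cos α = 106.249500·cos 20.998° = 99.193783
roll angle φ = 28.746° = 0.50171235 rad
x = r_b·(cos φ + φ·sin φ) = 99.193783·(0.87676033 + 0.50171235·0.48092756) = 110.903373
y = r_b·(sin φ − φ·cos φ) = 99.193783·(0.48092756 − 0.50171235·0.87676033) = 4.071516

x=110.903373 y=4.071516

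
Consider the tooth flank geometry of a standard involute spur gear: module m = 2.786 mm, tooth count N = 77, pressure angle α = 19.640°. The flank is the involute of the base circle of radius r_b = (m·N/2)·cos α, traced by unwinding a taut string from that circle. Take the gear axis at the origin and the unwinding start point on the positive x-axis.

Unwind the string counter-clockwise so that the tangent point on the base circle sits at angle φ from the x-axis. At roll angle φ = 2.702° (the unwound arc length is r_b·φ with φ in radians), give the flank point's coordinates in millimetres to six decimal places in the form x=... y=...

x=101.133151 y=0.003531

pitch radius r_p = m·N/2 = 2.786·77/2 = 107.261000
base radius r_b = r_p·cos α = 107.261000·cos 19.640° = 101.020880
roll angle φ = 2.702° = 0.04715880 rad
x = r_b·(cos φ + φ·sin φ) = 101.020880·(0.99888823 + 0.04715880·0.04714132) = 101.133151
y = r_b·(sin φ − φ·cos φ) = 101.020880·(0.04714132 − 0.04715880·0.99888823) = 0.003531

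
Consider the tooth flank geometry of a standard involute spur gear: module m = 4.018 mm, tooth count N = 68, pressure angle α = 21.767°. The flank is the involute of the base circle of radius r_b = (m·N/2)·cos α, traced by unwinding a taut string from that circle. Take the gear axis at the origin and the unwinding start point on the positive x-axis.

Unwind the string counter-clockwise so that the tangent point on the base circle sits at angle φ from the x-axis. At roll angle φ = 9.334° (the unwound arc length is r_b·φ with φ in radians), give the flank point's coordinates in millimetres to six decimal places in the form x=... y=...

pitch radius r_p = m·N/2 = 4.018·68/2 = 136.612000
base radius r_b = r_p·cos α = 136.612000·cos 21.767° = 126.871505
roll angle φ = 9.334° = 0.16290903 rad
x = r_b·(cos φ + φ·sin φ) = 126.871505·(0.98675965 + 0.16290903·0.16218940) = 128.543895
y = r_b·(sin φ − φ·cos φ) = 126.871505·(0.16218940 − 0.16290903·0.98675965) = 0.182358

x=128.543895 y=0.182358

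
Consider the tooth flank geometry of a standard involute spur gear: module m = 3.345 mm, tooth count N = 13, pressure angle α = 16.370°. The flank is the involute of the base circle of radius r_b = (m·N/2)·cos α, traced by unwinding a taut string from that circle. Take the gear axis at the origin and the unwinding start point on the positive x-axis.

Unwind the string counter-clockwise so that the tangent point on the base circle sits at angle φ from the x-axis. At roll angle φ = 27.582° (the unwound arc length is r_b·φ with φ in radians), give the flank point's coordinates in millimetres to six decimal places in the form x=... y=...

pitch radius r_p = m·N/2 = 3.345·13/2 = 21.742500
base radius r_b = r_p·cos α = 21.742500·cos 16.370° = 20.861096
roll angle φ = 27.582° = 0.48139671 rad
x = r_b·(cos φ + φ·sin φ) = 20.861096·(0.88634908 + 0.48139671·0.46301760) = 23.140050
y = r_b·(sin φ − φ·cos φ) = 20.861096·(0.46301760 − 0.48139671·0.88634908) = 0.757927

x=23.140050 y=0.757927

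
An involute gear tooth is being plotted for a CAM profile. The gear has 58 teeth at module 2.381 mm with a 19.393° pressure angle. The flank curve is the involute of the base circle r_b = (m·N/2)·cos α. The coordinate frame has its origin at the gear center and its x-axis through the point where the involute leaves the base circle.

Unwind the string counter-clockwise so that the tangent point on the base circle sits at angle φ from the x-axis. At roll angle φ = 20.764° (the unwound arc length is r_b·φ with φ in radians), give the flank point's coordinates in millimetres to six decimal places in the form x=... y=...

x=69.268955 y=1.019811

pitch radius r_p = m·N/2 = 2.381·58/2 = 69.049000
base radius r_b = r_p·cos α = 69.049000·cos 19.393° = 65.131383
roll angle φ = 20.764° = 0.36240017 rad
x = r_b·(cos φ + φ·sin φ) = 65.131383·(0.93504861 + 0.36240017·0.35451952) = 69.268955
y = r_b·(sin φ − φ·cos φ) = 65.131383·(0.35451952 − 0.36240017·0.93504861) = 1.019811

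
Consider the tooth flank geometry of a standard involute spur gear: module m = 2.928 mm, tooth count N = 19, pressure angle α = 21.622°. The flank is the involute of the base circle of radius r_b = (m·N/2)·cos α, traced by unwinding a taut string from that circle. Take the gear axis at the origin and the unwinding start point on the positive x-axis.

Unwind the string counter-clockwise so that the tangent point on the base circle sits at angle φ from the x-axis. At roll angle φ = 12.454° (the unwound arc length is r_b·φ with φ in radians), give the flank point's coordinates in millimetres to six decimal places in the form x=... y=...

x=26.462404 y=0.088103

pitch radius r_p = m·N/2 = 2.928·19/2 = 27.816000
base radius r_b = r_p·cos α = 27.816000·cos 21.622° = 25.858729
roll angle φ = 12.454° = 0.21736331 rad
x = r_b·(cos φ + φ·sin φ) = 25.858729·(0.97646946 + 0.21736331·0.21565572) = 26.462404
y = r_b·(sin φ − φ·cos φ) = 25.858729·(0.21565572 − 0.21736331·0.97646946) = 0.088103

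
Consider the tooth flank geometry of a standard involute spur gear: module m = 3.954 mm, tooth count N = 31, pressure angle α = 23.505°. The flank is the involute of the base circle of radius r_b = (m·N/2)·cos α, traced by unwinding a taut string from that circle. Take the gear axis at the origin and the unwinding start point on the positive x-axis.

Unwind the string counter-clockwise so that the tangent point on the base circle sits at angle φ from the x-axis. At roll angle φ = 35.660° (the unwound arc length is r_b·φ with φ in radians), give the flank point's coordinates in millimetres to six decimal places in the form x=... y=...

x=66.055281 y=4.343976

pitch radius r_p = m·N/2 = 3.954·31/2 = 61.287000
base radius r_b = r_p·cos α = 61.287000·cos 23.505° = 56.201728
roll angle φ = 35.660° = 0.62238441 rad
x = r_b·(cos φ + φ·sin φ) = 56.201728·(0.81249072 + 0.62238441·0.58297413) = 66.055281
y = r_b·(sin φ − φ·cos φ) = 56.201728·(0.58297413 − 0.62238441·0.81249072) = 4.343976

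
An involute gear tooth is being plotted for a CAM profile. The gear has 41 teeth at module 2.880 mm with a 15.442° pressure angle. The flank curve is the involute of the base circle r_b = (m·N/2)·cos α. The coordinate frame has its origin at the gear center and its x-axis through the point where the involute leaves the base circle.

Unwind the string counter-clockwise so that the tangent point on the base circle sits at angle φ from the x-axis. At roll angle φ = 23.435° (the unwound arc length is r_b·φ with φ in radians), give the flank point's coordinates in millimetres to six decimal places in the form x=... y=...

pitch radius r_p = m·N/2 = 2.880·41/2 = 59.040000
base radius r_b = r_p·cos α = 59.040000·cos 15.442° = 56.908684
roll angle φ = 23.435° = 0.40901791 rad
x = r_b·(cos φ + φ·sin φ) = 56.908684·(0.91751185 + 0.40901791·0.39770844) = 61.471721
y = r_b·(sin φ − φ·cos φ) = 56.908684·(0.39770844 − 0.40901791·0.91751185) = 1.276443

x=61.471721 y=1.276443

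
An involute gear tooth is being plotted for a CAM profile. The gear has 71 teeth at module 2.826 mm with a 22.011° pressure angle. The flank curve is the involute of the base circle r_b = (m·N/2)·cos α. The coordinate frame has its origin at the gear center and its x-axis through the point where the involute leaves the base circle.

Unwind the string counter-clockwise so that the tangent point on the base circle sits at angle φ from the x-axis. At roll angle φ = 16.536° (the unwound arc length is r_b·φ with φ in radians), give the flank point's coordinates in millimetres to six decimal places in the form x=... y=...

pitch radius r_p = m·N/2 = 2.826·71/2 = 100.323000
base radius r_b = r_p·cos α = 100.323000·cos 22.011° = 93.010649
roll angle φ = 16.536° = 0.28860765 rad
x = r_b·(cos φ + φ·sin φ) = 93.010649·(0.95864109 + 0.28860765·0.28461773) = 96.803990
y = r_b·(sin φ − φ·cos φ) = 93.010649·(0.28461773 − 0.28860765·0.95864109) = 0.739117

x=96.803990 y=0.739117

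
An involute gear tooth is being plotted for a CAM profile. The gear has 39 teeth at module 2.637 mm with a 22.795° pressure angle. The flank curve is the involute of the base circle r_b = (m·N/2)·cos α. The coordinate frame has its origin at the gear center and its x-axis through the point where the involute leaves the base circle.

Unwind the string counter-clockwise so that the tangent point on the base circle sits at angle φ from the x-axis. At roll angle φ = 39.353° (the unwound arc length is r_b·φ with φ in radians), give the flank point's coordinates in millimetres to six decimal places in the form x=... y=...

x=57.302438 y=4.882516

pitch radius r_p = m·N/2 = 2.637·39/2 = 51.421500
base radius r_b = r_p·cos α = 51.421500·cos 22.795° = 47.405325
roll angle φ = 39.353° = 0.68683942 rad
x = r_b·(cos φ + φ·sin φ) = 47.405325·(0.77325399 + 0.68683942·0.63409642) = 57.302438
y = r_b·(sin φ − φ·cos φ) = 47.405325·(0.63409642 − 0.68683942·0.77325399) = 4.882516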